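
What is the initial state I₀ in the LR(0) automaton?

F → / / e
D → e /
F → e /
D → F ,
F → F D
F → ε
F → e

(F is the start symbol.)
{ [F → . / / e], [F → . F D], [F → . e /], [F → . e], [F → .], [F' → . F] }

First, augment the grammar with F' → F
I₀ = CLOSURE({ [F' → . F] }):
  [F' → . F] has the dot before F: add [F → . / / e], [F → . e /], [F → . F D], [F → .], [F → . e]
No further items can be added.

I₀ = { [F → . / / e], [F → . F D], [F → . e /], [F → . e], [F → .], [F' → . F] }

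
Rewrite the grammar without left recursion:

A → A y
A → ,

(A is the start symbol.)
A → , A'
A' → y A'
A' → ε

A is directly left-recursive. The standard transformation for
  A → A α₁ | ... | A α_m | β₁ | ... | β_n
is
  A  → β₁ A' | ... | β_n A'
  A' → α₁ A' | ... | α_m A' | ε

A → , becomes A → , A'
A → A y becomes A' → y A'
Add A' → ε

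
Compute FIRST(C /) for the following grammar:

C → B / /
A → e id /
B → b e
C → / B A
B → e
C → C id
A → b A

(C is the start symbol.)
{ '/', 'b', 'e' }

FIRST sets of the non-terminals involved (from the grammar, by fixed-point iteration):
  FIRST(C) = { '/', 'b', 'e' }

To compute FIRST(C /), process the symbols left to right:
Symbol C is a non-terminal. Add FIRST(C) \ {ε} = { '/', 'b', 'e' }
C is not nullable (ε ∉ FIRST(C)), so stop here.
FIRST(C /) = { '/', 'b', 'e' }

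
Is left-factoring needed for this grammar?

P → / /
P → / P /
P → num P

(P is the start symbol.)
Yes, P has productions with common prefix '/'

Left-factoring is needed when two productions for the same non-terminal
share a common prefix on the right-hand side.

Productions for P:
  P → / /
  P → / P /
  P → num P

Found common prefix '/' in productions for P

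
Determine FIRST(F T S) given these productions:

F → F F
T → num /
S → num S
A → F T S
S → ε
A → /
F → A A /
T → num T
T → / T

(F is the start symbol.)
FIRST sets of the non-terminals involved (from the grammar, by fixed-point iteration):
  FIRST(F) = { '/' }

To compute FIRST(F T S), process the symbols left to right:
Symbol F is a non-terminal. Add FIRST(F) \ {ε} = { '/' }
F is not nullable (ε ∉ FIRST(F)), so stop here.
FIRST(F T S) = { '/' }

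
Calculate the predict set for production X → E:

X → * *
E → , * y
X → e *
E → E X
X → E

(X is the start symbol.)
PREDICT(X → E) = (FIRST(RHS) \ {ε}) ∪ (FOLLOW(X) if ε ∈ FIRST(RHS), i.e. RHS ⇒* ε)
FIRST(E) = { ',' }
FIRST(E) = { ',' }
ε ∉ FIRST(E), so FOLLOW(X) is not added.
PREDICT(X → E) = { ',' }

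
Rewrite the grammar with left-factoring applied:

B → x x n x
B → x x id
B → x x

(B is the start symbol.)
B → x x B'
B' → n x
B' → id
B' → ε

Left-factoring transforms A → αβ₁ | αβ₂ into A → αA' and A' → β₁ | β₂
(α is the longest common prefix among the alternatives). Repeat until
no nonterminal has two alternatives with a common prefix.

Round 1: B has alternatives sharing prefix 'x x'. Introduce B': B → x x B'
  Add: B' → n x
  Add: B' → id
  Add: B' → ε

No remaining common prefixes — done.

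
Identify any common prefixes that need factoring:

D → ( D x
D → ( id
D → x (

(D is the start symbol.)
Left-factoring is needed when two productions for the same non-terminal
share a common prefix on the right-hand side.

Productions for D:
  D → ( D x
  D → ( id
  D → x (

Found common prefix '(' in productions for D

Answer: Yes, D has productions with common prefix '('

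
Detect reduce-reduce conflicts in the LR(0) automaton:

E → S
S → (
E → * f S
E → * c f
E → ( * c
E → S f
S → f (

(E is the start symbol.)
No reduce-reduce conflicts

A reduce-reduce conflict occurs when an LR(0) state has two complete items [A → α .] and [B → β .] — both call for a reduction, and with no lookahead the parser cannot choose between them.

Augment with E' → E and build the canonical LR(0) collection (I0 = CLOSURE({[E' → . E]}), then GOTO on every symbol after a dot until no new states appear). It has 15 states:
  I0: { [E → . ( * c], [E → . * c f], [E → . * f S], [E → . S f], [E → . S], [E' → . E], [S → . (], [S → . f (] }  — shift
  I1: { [E → ( . * c], [S → ( .] }  — shift, reduce
  I2: { [E → * . c f], [E → * . f S] }  — shift
  I3: { [E' → E .] }  — accept
  I4: { [E → S . f], [E → S .] }  — shift, reduce
  I5: { [S → f . (] }  — shift
  I6: { [S → f ( .] }  — reduce
  I7: { [E → S f .] }  — reduce
  I8: { [E → * c . f] }  — shift
  I9: { [E → * f . S], [S → . (], [S → . f (] }  — shift
  I10: { [S → ( .] }  — reduce
  I11: { [E → * f S .] }  — reduce
  I12: { [E → * c f .] }  — reduce
  I13: { [E → ( * . c] }  — shift
  I14: { [E → ( * c .] }  — reduce

No state contains more than one complete item.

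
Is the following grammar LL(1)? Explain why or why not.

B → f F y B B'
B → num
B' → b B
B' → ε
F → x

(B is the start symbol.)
A grammar is LL(1) if for each non-terminal N with multiple productions, the predict sets of those productions are pairwise disjoint, where PREDICT(N → α) = (FIRST(α) \ {ε}) ∪ (FOLLOW(N) if α ⇒* ε).

Relevant sets:
  FOLLOW(B') = { $, 'b' }

For B:
  PREDICT(B → f F y B B') = { 'f' }
  PREDICT(B → num) = { 'num' }
For B':
  PREDICT(B' → b B) = { 'b' }
  PREDICT(B' → ε) = { $, 'b' }
F has a single production, so nothing to check there.

Conflict found: Predict set conflict for B': { 'b' }
The grammar is NOT LL(1).

Answer: No. Predict set conflict for B': { 'b' }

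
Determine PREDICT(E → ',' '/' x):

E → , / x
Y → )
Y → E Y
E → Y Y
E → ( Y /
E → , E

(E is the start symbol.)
PREDICT(E → ',' '/' x) = (FIRST(RHS) \ {ε}) ∪ (FOLLOW(E) if ε ∈ FIRST(RHS), i.e. RHS ⇒* ε)
FIRST(',' '/' x) = { ',' }
ε ∉ FIRST(',' '/' x), so FOLLOW(E) is not added.
PREDICT(E → ',' '/' x) = { ',' }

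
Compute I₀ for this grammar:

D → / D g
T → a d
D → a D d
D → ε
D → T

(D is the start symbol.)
First, augment the grammar with D' → D
I₀ = CLOSURE({ [D' → . D] }):
  [D' → . D] has the dot before D: add [D → . / D g], [D → . a D d], [D → .], [D → . T]
  [D → . T] has the dot before T: add [T → . a d]
No further items can be added.

I₀ = { [D → . / D g], [D → . T], [D → . a D d], [D → .], [D' → . D], [T → . a d] }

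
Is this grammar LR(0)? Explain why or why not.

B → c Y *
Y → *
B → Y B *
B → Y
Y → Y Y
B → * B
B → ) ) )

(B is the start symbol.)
No. Shift-reduce conflict between [Y → * .] and [B → . ) ) )]

A grammar is LR(0) if no state in the canonical LR(0) collection has:
  - both a shift item (dot before a terminal) and a complete item (shift-reduce conflict), or
  - two or more complete items (reduce-reduce conflict; the accept item [B' → B .] counts as a complete item here).

Augment with B' → B and build the canonical LR(0) collection (I0 = CLOSURE({[B' → . B]}), then GOTO on every symbol after a dot until no new states appear). It has 16 states:
  I0: { [B → . ) ) )], [B → . * B], [B → . Y B *], [B → . Y], [B → . c Y *], [B' → . B], [Y → . *], [Y → . Y Y] }  — shift
  I1: { [B → ) . ) )] }  — shift
  I2: { [B → * . B], [B → . ) ) )], [B → . * B], [B → . Y B *], [B → . Y], [B → . c Y *], [Y → * .], [Y → . *], [Y → . Y Y] }  — shift, reduce
  I3: { [B' → B .] }  — accept
  I4: { [B → . ) ) )], [B → . * B], [B → . Y B *], [B → . Y], [B → . c Y *], [B → Y . B *], [B → Y .], [Y → . *], [Y → . Y Y], [Y → Y . Y] }  — shift, reduce
  I5: { [B → c . Y *], [Y → . *], [Y → . Y Y] }  — shift
  I6: { [Y → * .] }  — reduce
  I7: { [B → c Y . *], [Y → . *], [Y → . Y Y], [Y → Y . Y] }  — shift
  I8: { [B → c Y * .], [Y → * .] }  — 2 reduces
  I9: { [Y → . *], [Y → . Y Y], [Y → Y . Y], [Y → Y Y .] }  — shift, reduce
  I10: { [B → Y B . *] }  — shift
  I11: { [B → . ) ) )], [B → . * B], [B → . Y B *], [B → . Y], [B → . c Y *], [B → Y . B *], [B → Y .], [Y → . *], [Y → . Y Y], [Y → Y . Y], [Y → Y Y .] }  — shift, 2 reduces
  I12: { [B → Y B * .] }  — reduce
  I13: { [B → * B .] }  — reduce
  I14: { [B → ) ) . )] }  — shift
  I15: { [B → ) ) ) .] }  — reduce

Conflict in state I2:
  Shift-reduce conflict between [Y → * .] and [B → . ) ) )]
So the grammar is NOT LR(0).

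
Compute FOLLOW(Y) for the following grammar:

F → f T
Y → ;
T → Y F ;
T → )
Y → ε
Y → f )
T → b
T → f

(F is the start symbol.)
To compute FOLLOW(Y), find every occurrence of Y on a right-hand side N → α Y β: add FIRST(β) \ {ε}, and if β is empty or nullable also add FOLLOW(N). Iterate to a fixed point.

In T → Y F ;: Y is followed by F ';', add FIRST(F ';') \ {ε} = { 'f' }

Taking the union: FOLLOW(Y) = { 'f' }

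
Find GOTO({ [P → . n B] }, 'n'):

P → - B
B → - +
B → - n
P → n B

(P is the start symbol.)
{ [B → . - +], [B → . - n], [P → n . B] }

GOTO(I, 'n') = CLOSURE({ [A → αX.β] : [A → α.Xβ] ∈ I, X = 'n' })

Items with dot before 'n', with the dot advanced:
  [P → . n B] → [P → n . B]
Closure of the advanced items:
  [P → n . B] has the dot before B: add [B → . - +], [B → . - n]

GOTO = { [B → . - +], [B → . - n], [P → n . B] }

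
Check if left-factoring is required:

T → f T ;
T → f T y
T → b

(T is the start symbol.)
Yes, T has productions with common prefix 'f T'

Left-factoring is needed when two productions for the same non-terminal
share a common prefix on the right-hand side.

Productions for T:
  T → f T ;
  T → f T y
  T → b

Found common prefix 'f T' in productions for T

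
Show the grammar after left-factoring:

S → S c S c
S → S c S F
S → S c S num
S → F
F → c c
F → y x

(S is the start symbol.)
S → S c S S'
S' → c
S' → F
S' → num
S → F
F → c c
F → y x

Left-factoring transforms A → αβ₁ | αβ₂ into A → αA' and A' → β₁ | β₂
(α is the longest common prefix among the alternatives). Repeat until
no nonterminal has two alternatives with a common prefix.

Round 1: S has alternatives sharing prefix 'S c S'. Introduce S': S → S c S S'
  Add: S' → c
  Add: S' → F
  Add: S' → num

No remaining common prefixes — done.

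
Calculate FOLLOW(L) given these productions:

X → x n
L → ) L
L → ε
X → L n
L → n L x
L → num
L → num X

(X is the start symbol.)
In L → ) L: L is at the end; this adds FOLLOW(L) to itself — nothing new
In X → L n: L is followed by n, add FIRST(n) \ {ε} = { 'n' }
In L → n L x: L is followed by x, add FIRST(x) \ {ε} = { 'x' }

Taking the union: FOLLOW(L) = { 'n', 'x' }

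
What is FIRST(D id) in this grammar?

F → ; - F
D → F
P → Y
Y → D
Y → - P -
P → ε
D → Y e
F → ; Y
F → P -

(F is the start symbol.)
FIRST sets of the non-terminals involved (from the grammar, by fixed-point iteration):
  FIRST(D) = { '-', ';' }

To compute FIRST(D id), process the symbols left to right:
Symbol D is a non-terminal. Add FIRST(D) \ {ε} = { '-', ';' }
D is not nullable (ε ∉ FIRST(D)), so stop here.
FIRST(D id) = { '-', ';' }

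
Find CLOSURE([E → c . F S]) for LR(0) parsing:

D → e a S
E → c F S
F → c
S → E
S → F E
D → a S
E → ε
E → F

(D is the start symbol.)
Start with: [E → c . F S]
  [E → c . F S] has the dot before F: add [F → . c]
No further items can be added.

CLOSURE = { [E → c . F S], [F → . c] }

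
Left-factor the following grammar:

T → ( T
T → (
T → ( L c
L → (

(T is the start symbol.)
Left-factoring transforms A → αβ₁ | αβ₂ into A → αA' and A' → β₁ | β₂
(α is the longest common prefix among the alternatives). Repeat until
no nonterminal has two alternatives with a common prefix.

Round 1: T has alternatives sharing prefix '('. Introduce T': T → ( T'
  Add: T' → T
  Add: T' → ε
  Add: T' → L c

No remaining common prefixes — done.

Resulting grammar:
T → ( T'
T' → T
T' → ε
T' → L c
L → (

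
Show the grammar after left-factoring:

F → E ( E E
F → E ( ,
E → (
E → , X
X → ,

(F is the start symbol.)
F → E ( F'
F' → E E
F' → ,
E → (
E → , X
X → ,

Left-factoring transforms A → αβ₁ | αβ₂ into A → αA' and A' → β₁ | β₂
(α is the longest common prefix among the alternatives). Repeat until
no nonterminal has two alternatives with a common prefix.

Round 1: F has alternatives sharing prefix 'E ('. Introduce F': F → E ( F'
  Add: F' → E E
  Add: F' → ,

No remaining common prefixes — done.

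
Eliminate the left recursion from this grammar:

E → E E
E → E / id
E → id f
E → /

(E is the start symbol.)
E is directly left-recursive. The standard transformation for
  A → A α₁ | ... | A α_m | β₁ | ... | β_n
is
  A  → β₁ A' | ... | β_n A'
  A' → α₁ A' | ... | α_m A' | ε

E → id f becomes E → id f E'
E → / becomes E → / E'
E → E E becomes E' → E E'
E → E / id becomes E' → / id E'
Add E' → ε

Resulting grammar:
E → id f E'
E → / E'
E' → E E'
E' → / id E'
E' → ε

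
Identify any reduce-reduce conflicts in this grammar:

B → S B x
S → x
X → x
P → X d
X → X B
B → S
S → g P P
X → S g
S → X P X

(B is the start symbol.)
Augment with B' → B and build the canonical LR(0) collection (I0 = CLOSURE({[B' → . B]}), then GOTO on every symbol after a dot until no new states appear). It has 18 states:
  I0: { [B → . S B x], [B → . S], [B' → . B], [S → . X P X], [S → . g P P], [S → . x], [X → . S g], [X → . X B], [X → . x] }  — shift
  I1: { [B' → B .] }  — accept
  I2: { [B → . S B x], [B → . S], [B → S . B x], [B → S .], [S → . X P X], [S → . g P P], [S → . x], [X → . S g], [X → . X B], [X → . x], [X → S . g] }  — shift, reduce
  I3: { [B → . S B x], [B → . S], [P → . X d], [S → . X P X], [S → . g P P], [S → . x], [S → X . P X], [X → . S g], [X → . X B], [X → . x], [X → X . B] }  — shift
  I4: { [P → . X d], [S → . X P X], [S → . g P P], [S → . x], [S → g . P P], [X → . S g], [X → . X B], [X → . x] }  — shift
  I5: { [S → x .], [X → x .] }  — 2 reduces
  I6: { [P → . X d], [S → . X P X], [S → . g P P], [S → . x], [S → g P . P], [X → . S g], [X → . X B], [X → . x] }  — shift
  I7: { [X → S . g] }  — shift
  I8: { [B → . S B x], [B → . S], [P → . X d], [P → X . d], [S → . X P X], [S → . g P P], [S → . x], [S → X . P X], [X → . S g], [X → . X B], [X → . x], [X → X . B] }  — shift
  I9: { [X → X B .] }  — reduce
  I10: { [S → . X P X], [S → . g P P], [S → . x], [S → X P . X], [X → . S g], [X → . X B], [X → . x] }  — shift
  I11: { [P → X d .] }  — reduce
  I12: { [B → . S B x], [B → . S], [P → . X d], [S → . X P X], [S → . g P P], [S → . x], [S → X . P X], [S → X P X .], [X → . S g], [X → . X B], [X → . x], [X → X . B] }  — shift, reduce
  I13: { [X → S g .] }  — reduce
  I14: { [S → g P P .] }  — reduce
  I15: { [B → S B . x] }  — shift
  I16: { [P → . X d], [S → . X P X], [S → . g P P], [S → . x], [S → g . P P], [X → . S g], [X → . X B], [X → . x], [X → S g .] }  — shift, reduce
  I17: { [B → S B x .] }  — reduce

I5 contains complete items [S → x .], [X → x .] — reduce-reduce conflict.

Answer: Yes — I5: [S → x .] vs [X → x .]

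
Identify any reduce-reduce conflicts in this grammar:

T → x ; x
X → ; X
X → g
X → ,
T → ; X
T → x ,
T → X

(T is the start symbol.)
Yes — I11: [T → ; X .] vs [X → ; X .]

Augment with T' → T and build the canonical LR(0) collection (I0 = CLOSURE({[T' → . T]}), then GOTO on every symbol after a dot until no new states appear). It has 13 states:
  I0: { [T → . ; X], [T → . X], [T → . x ,], [T → . x ; x], [T' → . T], [X → . ,], [X → . ; X], [X → . g] }  — shift
  I1: { [X → , .] }  — reduce
  I2: { [T → ; . X], [X → . ,], [X → . ; X], [X → . g], [X → ; . X] }  — shift
  I3: { [T' → T .] }  — accept
  I4: { [T → X .] }  — reduce
  I5: { [X → g .] }  — reduce
  I6: { [T → x . ,], [T → x . ; x] }  — shift
  I7: { [T → x , .] }  — reduce
  I8: { [T → x ; . x] }  — shift
  I9: { [T → x ; x .] }  — reduce
  I10: { [X → . ,], [X → . ; X], [X → . g], [X → ; . X] }  — shift
  I11: { [T → ; X .], [X → ; X .] }  — 2 reduces
  I12: { [X → ; X .] }  — reduce

I11 contains complete items [T → ; X .], [X → ; X .] — reduce-reduce conflict.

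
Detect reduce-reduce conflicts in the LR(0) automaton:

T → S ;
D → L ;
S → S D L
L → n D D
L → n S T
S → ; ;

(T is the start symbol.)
No reduce-reduce conflicts

Augment with T' → T and build the canonical LR(0) collection (I0 = CLOSURE({[T' → . T]}), then GOTO on every symbol after a dot until no new states appear). It has 15 states:
  I0: { [S → . ; ;], [S → . S D L], [T → . S ;], [T' → . T] }  — shift
  I1: { [S → ; . ;] }  — shift
  I2: { [D → . L ;], [L → . n D D], [L → . n S T], [S → S . D L], [T → S . ;] }  — shift
  I3: { [T' → T .] }  — accept
  I4: { [T → S ; .] }  — reduce
  I5: { [L → . n D D], [L → . n S T], [S → S D . L] }  — shift
  I6: { [D → L . ;] }  — shift
  I7: { [D → . L ;], [L → . n D D], [L → . n S T], [L → n . D D], [L → n . S T], [S → . ; ;], [S → . S D L] }  — shift
  I8: { [D → . L ;], [L → . n D D], [L → . n S T], [L → n D . D] }  — shift
  I9: { [D → . L ;], [L → . n D D], [L → . n S T], [L → n S . T], [S → . ; ;], [S → . S D L], [S → S . D L], [T → . S ;] }  — shift
  I10: { [L → n S T .] }  — reduce
  I11: { [L → n D D .] }  — reduce
  I12: { [D → L ; .] }  — reduce
  I13: { [S → S D L .] }  — reduce
  I14: { [S → ; ; .] }  — reduce

No state contains more than one complete item.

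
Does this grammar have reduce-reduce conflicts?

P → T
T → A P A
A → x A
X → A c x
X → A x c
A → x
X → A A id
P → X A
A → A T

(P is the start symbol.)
Augment with P' → P and build the canonical LR(0) collection (I0 = CLOSURE({[P' → . P]}), then GOTO on every symbol after a dot until no new states appear). It has 19 states:
  I0: { [A → . A T], [A → . x A], [A → . x], [P → . T], [P → . X A], [P' → . P], [T → . A P A], [X → . A A id], [X → . A c x], [X → . A x c] }  — shift
  I1: { [A → . A T], [A → . x A], [A → . x], [A → A . T], [P → . T], [P → . X A], [T → . A P A], [T → A . P A], [X → . A A id], [X → . A c x], [X → . A x c], [X → A . A id], [X → A . c x], [X → A . x c] }  — shift
  I2: { [P' → P .] }  — accept
  I3: { [P → T .] }  — reduce
  I4: { [A → . A T], [A → . x A], [A → . x], [P → X . A] }  — shift
  I5: { [A → . A T], [A → . x A], [A → . x], [A → x . A], [A → x .] }  — shift, reduce
  I6: { [A → . A T], [A → . x A], [A → . x], [A → A . T], [A → x A .], [T → . A P A] }  — shift, reduce
  I7: { [A → . A T], [A → . x A], [A → . x], [A → A . T], [P → . T], [P → . X A], [T → . A P A], [T → A . P A], [X → . A A id], [X → . A c x], [X → . A x c] }  — shift
  I8: { [A → A T .] }  — reduce
  I9: { [A → . A T], [A → . x A], [A → . x], [T → A P . A] }  — shift
  I10: { [A → A T .], [P → T .] }  — 2 reduces
  I11: { [A → . A T], [A → . x A], [A → . x], [A → A . T], [T → . A P A], [T → A P A .] }  — shift, reduce
  I12: { [A → . A T], [A → . x A], [A → . x], [A → A . T], [P → X A .], [T → . A P A] }  — shift, reduce
  I13: { [A → . A T], [A → . x A], [A → . x], [A → A . T], [P → . T], [P → . X A], [T → . A P A], [T → A . P A], [X → . A A id], [X → . A c x], [X → . A x c], [X → A . A id], [X → A . c x], [X → A . x c], [X → A A . id] }  — shift
  I14: { [X → A c . x] }  — shift
  I15: { [A → . A T], [A → . x A], [A → . x], [A → x . A], [A → x .], [X → A x . c] }  — shift, reduce
  I16: { [X → A x c .] }  — reduce
  I17: { [X → A c x .] }  — reduce
  I18: { [X → A A id .] }  — reduce

I10 contains complete items [A → A T .], [P → T .] — reduce-reduce conflict.

Answer: Yes — I10: [A → A T .] vs [P → T .]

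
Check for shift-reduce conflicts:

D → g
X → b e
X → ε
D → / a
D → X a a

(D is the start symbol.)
Yes — I0: [X → .] vs [D → . / a]

A shift-reduce conflict occurs when an LR(0) state has both:
  - a complete (reduce) item [A → α .] (dot at the end), and
  - a shift item [B → β . c γ] (dot before a terminal).

Augment with D' → D and build the canonical LR(0) collection (I0 = CLOSURE({[D' → . D]}), then GOTO on every symbol after a dot until no new states appear). It has 10 states:
  I0: { [D → . / a], [D → . X a a], [D → . g], [D' → . D], [X → . b e], [X → .] }  — shift, reduce
  I1: { [D → / . a] }  — shift
  I2: { [D' → D .] }  — accept
  I3: { [D → X . a a] }  — shift
  I4: { [X → b . e] }  — shift
  I5: { [D → g .] }  — reduce
  I6: { [X → b e .] }  — reduce
  I7: { [D → X a . a] }  — shift
  I8: { [D → X a a .] }  — reduce
  I9: { [D → / a .] }  — reduce

I0 contains reduce item [X → .] and shift items [D → . / a], [D → . g], [X → . b e] — shift-reduce conflict.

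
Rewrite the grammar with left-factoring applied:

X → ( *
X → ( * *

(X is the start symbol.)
X → ( * X'
X' → ε
X' → *

Left-factoring transforms A → αβ₁ | αβ₂ into A → αA' and A' → β₁ | β₂
(α is the longest common prefix among the alternatives). Repeat until
no nonterminal has two alternatives with a common prefix.

Round 1: X has alternatives sharing prefix '( *'. Introduce X': X → ( * X'
  Add: X' → ε
  Add: X' → *

No remaining common prefixes — done.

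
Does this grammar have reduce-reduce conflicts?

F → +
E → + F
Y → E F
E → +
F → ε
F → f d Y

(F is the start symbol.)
Yes — I5: [E → + .] vs [F → .]

Augment with F' → F and build the canonical LR(0) collection (I0 = CLOSURE({[F' → . F]}), then GOTO on every symbol after a dot until no new states appear). It has 10 states:
  I0: { [F → . +], [F → . f d Y], [F → .], [F' → . F] }  — shift, reduce
  I1: { [F → + .] }  — reduce
  I2: { [F' → F .] }  — accept
  I3: { [F → f . d Y] }  — shift
  I4: { [E → . + F], [E → . +], [F → f d . Y], [Y → . E F] }  — shift
  I5: { [E → + . F], [E → + .], [F → . +], [F → . f d Y], [F → .] }  — shift, 2 reduces
  I6: { [F → . +], [F → . f d Y], [F → .], [Y → E . F] }  — shift, reduce
  I7: { [F → f d Y .] }  — reduce
  I8: { [Y → E F .] }  — reduce
  I9: { [E → + F .] }  — reduce

I5 contains complete items [E → + .], [F → .] — reduce-reduce conflict.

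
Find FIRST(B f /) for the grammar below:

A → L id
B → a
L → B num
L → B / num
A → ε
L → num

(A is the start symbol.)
FIRST sets of the non-terminals involved (from the grammar, by fixed-point iteration):
  FIRST(B) = { 'a' }

To compute FIRST(B f /), process the symbols left to right:
Symbol B is a non-terminal. Add FIRST(B) \ {ε} = { 'a' }
B is not nullable (ε ∉ FIRST(B)), so stop here.
FIRST(B f /) = { 'a' }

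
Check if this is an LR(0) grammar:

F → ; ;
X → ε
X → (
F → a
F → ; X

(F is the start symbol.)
No. Shift-reduce conflict between [X → .] and [F → ; . ;]

A grammar is LR(0) if no state in the canonical LR(0) collection has:
  - both a shift item (dot before a terminal) and a complete item (shift-reduce conflict), or
  - two or more complete items (reduce-reduce conflict; the accept item [F' → F .] counts as a complete item here).

Augment with F' → F and build the canonical LR(0) collection (I0 = CLOSURE({[F' → . F]}), then GOTO on every symbol after a dot until no new states appear). It has 7 states:
  I0: { [F → . ; ;], [F → . ; X], [F → . a], [F' → . F] }  — shift
  I1: { [F → ; . ;], [F → ; . X], [X → . (], [X → .] }  — shift, reduce
  I2: { [F' → F .] }  — accept
  I3: { [F → a .] }  — reduce
  I4: { [X → ( .] }  — reduce
  I5: { [F → ; ; .] }  — reduce
  I6: { [F → ; X .] }  — reduce

Conflict in state I1:
  Shift-reduce conflict between [X → .] and [F → ; . ;]
So the grammar is NOT LR(0).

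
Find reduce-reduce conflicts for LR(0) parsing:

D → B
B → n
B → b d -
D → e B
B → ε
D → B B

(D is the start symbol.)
Yes — I1: [B → .] vs [D → B .]

A reduce-reduce conflict occurs when an LR(0) state has two complete items [A → α .] and [B → β .] — both call for a reduction, and with no lookahead the parser cannot choose between them.

Augment with D' → D and build the canonical LR(0) collection (I0 = CLOSURE({[D' → . D]}), then GOTO on every symbol after a dot until no new states appear). It has 10 states:
  I0: { [B → . b d -], [B → . n], [B → .], [D → . B B], [D → . B], [D → . e B], [D' → . D] }  — shift, reduce
  I1: { [B → . b d -], [B → . n], [B → .], [D → B . B], [D → B .] }  — shift, 2 reduces
  I2: { [D' → D .] }  — accept
  I3: { [B → b . d -] }  — shift
  I4: { [B → . b d -], [B → . n], [B → .], [D → e . B] }  — shift, reduce
  I5: { [B → n .] }  — reduce
  I6: { [D → e B .] }  — reduce
  I7: { [B → b d . -] }  — shift
  I8: { [B → b d - .] }  — reduce
  I9: { [D → B B .] }  — reduce

I1 contains complete items [B → .], [D → B .] — reduce-reduce conflict.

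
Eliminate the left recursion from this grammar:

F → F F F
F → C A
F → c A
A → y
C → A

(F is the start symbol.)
F is directly left-recursive. The standard transformation for
  A → A α₁ | ... | A α_m | β₁ | ... | β_n
is
  A  → β₁ A' | ... | β_n A'
  A' → α₁ A' | ... | α_m A' | ε

F → C A becomes F → C A F'
F → c A becomes F → c A F'
F → F F F becomes F' → F F F'
Add F' → ε

Productions for other non-terminals are unchanged:
  A → y
  C → A

Resulting grammar:
F → C A F'
F → c A F'
F' → F F F'
F' → ε
A → y
C → A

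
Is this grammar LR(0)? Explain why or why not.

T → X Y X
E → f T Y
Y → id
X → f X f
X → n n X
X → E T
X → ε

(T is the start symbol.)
No. Shift-reduce conflict between [X → .] and [E → . f T Y]

Augment with T' → T and build the canonical LR(0) collection (I0 = CLOSURE({[T' → . T]}), then GOTO on every symbol after a dot until no new states appear). It has 16 states:
  I0: { [E → . f T Y], [T → . X Y X], [T' → . T], [X → . E T], [X → . f X f], [X → . n n X], [X → .] }  — shift, reduce
  I1: { [E → . f T Y], [T → . X Y X], [X → . E T], [X → . f X f], [X → . n n X], [X → .], [X → E . T] }  — shift, reduce
  I2: { [T' → T .] }  — accept
  I3: { [T → X . Y X], [Y → . id] }  — shift
  I4: { [E → . f T Y], [E → f . T Y], [T → . X Y X], [X → . E T], [X → . f X f], [X → . n n X], [X → .], [X → f . X f] }  — shift, reduce
  I5: { [X → n . n X] }  — shift
  I6: { [E → . f T Y], [X → . E T], [X → . f X f], [X → . n n X], [X → .], [X → n n . X] }  — shift, reduce
  I7: { [X → n n X .] }  — reduce
  I8: { [E → f T . Y], [Y → . id] }  — shift
  I9: { [T → X . Y X], [X → f X . f], [Y → . id] }  — shift
  I10: { [E → . f T Y], [T → X Y . X], [X → . E T], [X → . f X f], [X → . n n X], [X → .] }  — shift, reduce
  I11: { [X → f X f .] }  — reduce
  I12: { [Y → id .] }  — reduce
  I13: { [T → X Y X .] }  — reduce
  I14: { [E → f T Y .] }  — reduce
  I15: { [X → E T .] }  — reduce

Conflict in state I0:
  Shift-reduce conflict between [X → .] and [E → . f T Y]
So the grammar is NOT LR(0).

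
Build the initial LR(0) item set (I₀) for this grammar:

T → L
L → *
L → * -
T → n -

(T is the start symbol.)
{ [L → . * -], [L → . *], [T → . L], [T → . n -], [T' → . T] }

First, augment the grammar with T' → T
I₀ = CLOSURE({ [T' → . T] }):
  [T' → . T] has the dot before T: add [T → . L], [T → . n -]
  [T → . L] has the dot before L: add [L → . *], [L → . * -]
No further items can be added.

I₀ = { [L → . * -], [L → . *], [T → . L], [T → . n -], [T' → . T] }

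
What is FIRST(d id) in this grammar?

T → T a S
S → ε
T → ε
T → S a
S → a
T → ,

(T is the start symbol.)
To compute FIRST(d id), process the symbols left to right:
Symbol d is a terminal. Add 'd' and stop.
FIRST(d id) = { 'd' }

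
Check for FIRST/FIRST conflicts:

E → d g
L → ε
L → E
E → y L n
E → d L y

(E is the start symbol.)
A FIRST/FIRST conflict occurs when two productions N → α and N → β for the same non-terminal have FIRST(α) ∩ FIRST(β) ≠ ∅ (with ε ∈ FIRST of a nullable right-hand side, so two nullable alternatives also conflict).

FIRST sets of the non-terminals at (or reachable through a nullable prefix from) the front of some alternative:
  FIRST(E) = { 'd', 'y' }

Productions for E:
  E → d g: FIRST = { 'd' }
  E → y L n: FIRST = { 'y' }
  E → d L y: FIRST = { 'd' }
Productions for L:
  L → ε: FIRST = { ε }
  L → E: FIRST = { 'd', 'y' }

Conflict for E: E → d g and E → d L y
  Overlap: { 'd' }

Answer: Yes. E → d g / E → d L y on { 'd' }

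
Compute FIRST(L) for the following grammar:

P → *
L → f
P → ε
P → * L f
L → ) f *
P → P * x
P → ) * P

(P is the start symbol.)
{ ')', 'f' }

To compute FIRST(L), examine every production with L on the left-hand side, reading each right-hand side left to right until a non-nullable symbol is reached.

From L → f:
  - f is a terminal: add 'f' and stop
From L → ) f *:
  - ')' is a terminal: add ')' and stop

Collecting: FIRST(L) = { ')', 'f' }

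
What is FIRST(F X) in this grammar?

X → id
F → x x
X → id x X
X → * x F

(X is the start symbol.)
FIRST sets of the non-terminals involved (from the grammar, by fixed-point iteration):
  FIRST(F) = { 'x' }

To compute FIRST(F X), process the symbols left to right:
Symbol F is a non-terminal. Add FIRST(F) \ {ε} = { 'x' }
F is not nullable (ε ∉ FIRST(F)), so stop here.
FIRST(F X) = { 'x' }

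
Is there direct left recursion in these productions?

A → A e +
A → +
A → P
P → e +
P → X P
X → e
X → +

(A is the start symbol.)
A → A e +: LEFT RECURSIVE (starts with A)
A → +: starts with '+'
A → P: starts with P
P → e +: starts with e
P → X P: starts with X
X → e: starts with e
X → +: starts with '+'

The grammar has direct left recursion on: A.

Answer: Yes, A is left-recursive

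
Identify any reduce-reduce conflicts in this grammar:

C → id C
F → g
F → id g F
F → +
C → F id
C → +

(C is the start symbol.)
Augment with C' → C and build the canonical LR(0) collection (I0 = CLOSURE({[C' → . C]}), then GOTO on every symbol after a dot until no new states appear). It has 13 states:
  I0: { [C → . +], [C → . F id], [C → . id C], [C' → . C], [F → . +], [F → . g], [F → . id g F] }  — shift
  I1: { [C → + .], [F → + .] }  — 2 reduces
  I2: { [C' → C .] }  — accept
  I3: { [C → F . id] }  — shift
  I4: { [F → g .] }  — reduce
  I5: { [C → . +], [C → . F id], [C → . id C], [C → id . C], [F → . +], [F → . g], [F → . id g F], [F → id . g F] }  — shift
  I6: { [C → id C .] }  — reduce
  I7: { [F → . +], [F → . g], [F → . id g F], [F → g .], [F → id g . F] }  — shift, reduce
  I8: { [F → + .] }  — reduce
  I9: { [F → id g F .] }  — reduce
  I10: { [F → id . g F] }  — shift
  I11: { [F → . +], [F → . g], [F → . id g F], [F → id g . F] }  — shift
  I12: { [C → F id .] }  — reduce

I1 contains complete items [C → + .], [F → + .] — reduce-reduce conflict.

Answer: Yes — I1: [C → + .] vs [F → + .]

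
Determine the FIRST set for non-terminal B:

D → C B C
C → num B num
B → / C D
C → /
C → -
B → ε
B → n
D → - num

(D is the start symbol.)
To compute FIRST(B), examine every production with B on the left-hand side, reading each right-hand side left to right until a non-nullable symbol is reached.

From B → / C D:
  - '/' is a terminal: add '/' and stop
From B → ε:
  - ε-production, so ε ∈ FIRST(B)
From B → n:
  - n is a terminal: add 'n' and stop

Collecting: FIRST(B) = { '/', 'n', ε }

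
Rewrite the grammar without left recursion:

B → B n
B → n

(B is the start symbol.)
B → n B'
B' → n B'
B' → ε

B is directly left-recursive. The standard transformation for
  A → A α₁ | ... | A α_m | β₁ | ... | β_n
is
  A  → β₁ A' | ... | β_n A'
  A' → α₁ A' | ... | α_m A' | ε

B → n becomes B → n B'
B → B n becomes B' → n B'
Add B' → ε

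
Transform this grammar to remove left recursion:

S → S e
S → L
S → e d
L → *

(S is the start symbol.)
S is directly left-recursive. The standard transformation for
  A → A α₁ | ... | A α_m | β₁ | ... | β_n
is
  A  → β₁ A' | ... | β_n A'
  A' → α₁ A' | ... | α_m A' | ε

S → L becomes S → L S'
S → e d becomes S → e d S'
S → S e becomes S' → e S'
Add S' → ε

Productions for other non-terminals are unchanged:
  L → *

Resulting grammar:
S → L S'
S → e d S'
S' → e S'
S' → ε
L → *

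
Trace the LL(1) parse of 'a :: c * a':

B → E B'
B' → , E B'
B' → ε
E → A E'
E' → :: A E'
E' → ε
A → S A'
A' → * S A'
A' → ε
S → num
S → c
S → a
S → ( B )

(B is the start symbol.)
LL(1) parsing maintains a stack (initially the start symbol over $) and the input. At each step: if the stack top is a terminal, match it against the current input token; if it is a non-terminal N, replace it with the RHS of M[N, lookahead] (the unique production whose predict set contains the lookahead).

Stack is shown with the top on the left.

Stack           Input         Action
------------------------------------
B $             a :: c * a $  output B → E B'
E B' $          a :: c * a $  output E → A E'
A E' B' $       a :: c * a $  output A → S A'
S A' E' B' $    a :: c * a $  output S → a
a A' E' B' $    a :: c * a $  match 'a'
A' E' B' $      :: c * a $    output A' → ε
E' B' $         :: c * a $    output E' → :: A E'
:: A E' B' $    :: c * a $    match '::'
A E' B' $       c * a $       output A → S A'
S A' E' B' $    c * a $       output S → c
c A' E' B' $    c * a $       match 'c'
A' E' B' $      * a $         output A' → * S A'
* S A' E' B' $  * a $         match '*'
S A' E' B' $    a $           output S → a
a A' E' B' $    a $           match 'a'
A' E' B' $      $             output A' → ε
E' B' $         $             output E' → ε
B' $            $             output B' → ε
$               $             accept

The string is accepted.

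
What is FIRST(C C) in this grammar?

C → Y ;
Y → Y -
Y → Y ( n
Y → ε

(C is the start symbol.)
FIRST sets of the non-terminals involved (from the grammar, by fixed-point iteration):
  FIRST(C) = { '(', '-', ';' }

To compute FIRST(C C), process the symbols left to right:
Symbol C is a non-terminal. Add FIRST(C) \ {ε} = { '(', '-', ';' }
C is not nullable (ε ∉ FIRST(C)), so stop here.
FIRST(C C) = { '(', '-', ';' }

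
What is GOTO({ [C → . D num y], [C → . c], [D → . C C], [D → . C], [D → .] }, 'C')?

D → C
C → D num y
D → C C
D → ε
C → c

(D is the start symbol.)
{ [C → . D num y], [C → . c], [D → . C C], [D → . C], [D → .], [D → C . C], [D → C .] }

GOTO(I, 'C') = CLOSURE({ [A → αX.β] : [A → α.Xβ] ∈ I, X = 'C' })

Items with dot before 'C', with the dot advanced:
  [D → . C] → [D → C .]
  [D → . C C] → [D → C . C]
Closure of the advanced items:
  [D → C . C] has the dot before C: add [C → . D num y], [C → . c]
  [C → . D num y] has the dot before D: add [D → . C], [D → . C C], [D → .]

GOTO = { [C → . D num y], [C → . c], [D → . C C], [D → . C], [D → .], [D → C . C], [D → C .] }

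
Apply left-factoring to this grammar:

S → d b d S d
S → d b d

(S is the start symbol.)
S → d b d S'
S' → S d
S' → ε

Left-factoring transforms A → αβ₁ | αβ₂ into A → αA' and A' → β₁ | β₂
(α is the longest common prefix among the alternatives). Repeat until
no nonterminal has two alternatives with a common prefix.

Round 1: S has alternatives sharing prefix 'd b d'. Introduce S': S → d b d S'
  Add: S' → S d
  Add: S' → ε

No remaining common prefixes — done.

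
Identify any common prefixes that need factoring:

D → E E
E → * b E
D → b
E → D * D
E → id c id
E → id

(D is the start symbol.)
Yes, E has productions with common prefix 'id'

Left-factoring is needed when two productions for the same non-terminal
share a common prefix on the right-hand side.

Productions for D:
  D → E E
  D → b
Productions for E:
  E → * b E
  E → D * D
  E → id c id
  E → id

Found common prefix 'id' in productions for E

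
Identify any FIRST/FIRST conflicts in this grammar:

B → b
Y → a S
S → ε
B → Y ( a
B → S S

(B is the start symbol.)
No FIRST/FIRST conflicts.

FIRST sets of the non-terminals at (or reachable through a nullable prefix from) the front of some alternative:
  FIRST(Y) = { 'a' }
  FIRST(S) = { ε }

Productions for B:
  B → b: FIRST = { 'b' }
  B → Y ( a: FIRST = { 'a' }
  B → S S: FIRST = { ε }
Y, S have only one production, so no FIRST/FIRST conflict is possible there.

All alternatives of each non-terminal have pairwise disjoint FIRST sets.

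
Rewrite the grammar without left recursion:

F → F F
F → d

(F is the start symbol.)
F → d F'
F' → F F'
F' → ε

F is directly left-recursive. The standard transformation for
  A → A α₁ | ... | A α_m | β₁ | ... | β_n
is
  A  → β₁ A' | ... | β_n A'
  A' → α₁ A' | ... | α_m A' | ε

F → d becomes F → d F'
F → F F becomes F' → F F'
Add F' → ε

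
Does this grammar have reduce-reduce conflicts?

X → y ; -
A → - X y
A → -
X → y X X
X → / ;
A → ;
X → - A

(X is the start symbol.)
No reduce-reduce conflicts

Augment with X' → X and build the canonical LR(0) collection (I0 = CLOSURE({[X' → . X]}), then GOTO on every symbol after a dot until no new states appear). It has 15 states:
  I0: { [X → . - A], [X → . / ;], [X → . y ; -], [X → . y X X], [X' → . X] }  — shift
  I1: { [A → . - X y], [A → . -], [A → . ;], [X → - . A] }  — shift
  I2: { [X → / . ;] }  — shift
  I3: { [X' → X .] }  — accept
  I4: { [X → . - A], [X → . / ;], [X → . y ; -], [X → . y X X], [X → y . ; -], [X → y . X X] }  — shift
  I5: { [X → y ; . -] }  — shift
  I6: { [X → . - A], [X → . / ;], [X → . y ; -], [X → . y X X], [X → y X . X] }  — shift
  I7: { [X → y X X .] }  — reduce
  I8: { [X → y ; - .] }  — reduce
  I9: { [X → / ; .] }  — reduce
  I10: { [A → - . X y], [A → - .], [X → . - A], [X → . / ;], [X → . y ; -], [X → . y X X] }  — shift, reduce
  I11: { [A → ; .] }  — reduce
  I12: { [X → - A .] }  — reduce
  I13: { [A → - X . y] }  — shift
  I14: { [A → - X y .] }  — reduce

No state contains more than one complete item.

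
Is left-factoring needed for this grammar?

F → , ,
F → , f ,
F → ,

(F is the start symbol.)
Yes, F has productions with common prefix ','

Left-factoring is needed when two productions for the same non-terminal
share a common prefix on the right-hand side.

Productions for F:
  F → , ,
  F → , f ,
  F → ,

Found common prefix ',' in productions for F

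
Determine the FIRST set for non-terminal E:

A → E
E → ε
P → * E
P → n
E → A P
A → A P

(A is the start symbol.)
{ '*', 'n', ε }

To compute FIRST(E), examine every production with E on the left-hand side, reading each right-hand side left to right until a non-nullable symbol is reached.

FIRST sets of the other non-terminals involved (by the same procedure, iterated to a fixed point):
  FIRST(A) = { '*', 'n', ε }
  FIRST(P) = { '*', 'n' }

From E → ε:
  - ε-production, so ε ∈ FIRST(E)
From E → A P:
  - A is a non-terminal: add FIRST(A) \ {ε} = { '*', 'n' }
    A is nullable, so continue to the next symbol
  - P is a non-terminal: add FIRST(P) \ {ε} = { '*', 'n' }
    P is not nullable, so stop

Collecting: FIRST(E) = { '*', 'n', ε }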